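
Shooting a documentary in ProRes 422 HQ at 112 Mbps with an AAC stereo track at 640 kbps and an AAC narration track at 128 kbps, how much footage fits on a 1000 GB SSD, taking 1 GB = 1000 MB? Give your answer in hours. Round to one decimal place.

Audio total: 640 + 128 = 768 kbps = 0.768 Mbps.
Total bitrate: 112 + 0.768 = 112.768 Mbps.
Capacity: 1000 GB = 8,000,000 Mb.
Recording time: 8,000,000 / 112.768 = 70,942 s ≈ 19.7 hours.

19.7 hours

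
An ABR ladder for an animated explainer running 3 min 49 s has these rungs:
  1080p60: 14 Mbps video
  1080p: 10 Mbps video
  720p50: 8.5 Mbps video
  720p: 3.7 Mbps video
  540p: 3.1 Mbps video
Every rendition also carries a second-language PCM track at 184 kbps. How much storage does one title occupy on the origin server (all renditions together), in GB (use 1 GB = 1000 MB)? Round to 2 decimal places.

3 min 49 s = 229 s
Audio: 184 kbps = 0.184 Mbps.
Sum of rendition bitrates: (14+0.184) + (10+0.184) + (8.5+0.184) + (3.7+0.184) + (3.1+0.184) = 40.220 Mbps.
× 229 s = 9,210 Mb = 1,151 MB = 1.151 GB.

1.15 GB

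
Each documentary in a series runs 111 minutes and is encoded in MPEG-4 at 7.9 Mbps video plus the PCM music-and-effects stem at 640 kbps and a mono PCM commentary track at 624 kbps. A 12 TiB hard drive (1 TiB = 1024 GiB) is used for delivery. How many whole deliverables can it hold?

111 min = 6660 s
Audio total: 640 + 624 = 1264 kbps = 1.264 Mbps.
Total bitrate: 9.164 Mbps.
Per item: 9.164 Mbps × 6660 s = 61,032 Mb = 7,629 MB.
Capacity: 12 TiB = 105,553,116 Mb; 1729.46 items → 1729 complete.

1729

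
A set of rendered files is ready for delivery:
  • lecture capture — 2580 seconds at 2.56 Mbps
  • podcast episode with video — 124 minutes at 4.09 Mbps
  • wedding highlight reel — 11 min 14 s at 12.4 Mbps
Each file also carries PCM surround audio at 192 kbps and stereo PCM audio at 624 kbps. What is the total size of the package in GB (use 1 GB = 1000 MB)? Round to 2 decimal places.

6.76 GB

Audio total: 192 + 624 = 816 kbps = 0.816 Mbps.
lecture capture: 3.376 Mbps × 2580 s = 8710.1 Mb
podcast episode with video: 4.906 Mbps × 7440 s = 36500.6 Mb
wedding highlight reel: 13.216 Mbps × 674 s = 8907.6 Mb
Total: 54118.3 Mb = 6764.8 MB.
= 6.765 GB.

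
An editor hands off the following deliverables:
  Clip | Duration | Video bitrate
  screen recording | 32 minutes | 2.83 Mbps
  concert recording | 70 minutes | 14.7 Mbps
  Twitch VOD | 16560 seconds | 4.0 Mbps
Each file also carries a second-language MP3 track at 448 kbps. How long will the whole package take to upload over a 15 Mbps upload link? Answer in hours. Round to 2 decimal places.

2.66 hours

Audio: 448 kbps = 0.448 Mbps.
screen recording: 3.278 Mbps × 1920 s = 6293.8 Mb
concert recording: 15.148 Mbps × 4200 s = 63621.6 Mb
Twitch VOD: 4.448 Mbps × 16560 s = 73658.9 Mb
Total: 143574.2 Mb = 17946.8 MB.
At 15 Mbps: 143574.2 / 15 = 9572 s ≈ 2.66 hours.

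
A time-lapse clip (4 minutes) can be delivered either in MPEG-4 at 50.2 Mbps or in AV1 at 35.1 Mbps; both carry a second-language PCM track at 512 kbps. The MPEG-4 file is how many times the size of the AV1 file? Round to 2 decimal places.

1.42

4 min = 240 s
Audio: 512 kbps = 0.512 Mbps.
MPEG-4: 50.712 Mbps × 240 s = 12170.9 Mb = 1.521 GB.
AV1: 35.612 Mbps × 240 s = 8546.9 Mb = 1.068 GB.
Ratio: 1.521 / 1.068 = 1.424.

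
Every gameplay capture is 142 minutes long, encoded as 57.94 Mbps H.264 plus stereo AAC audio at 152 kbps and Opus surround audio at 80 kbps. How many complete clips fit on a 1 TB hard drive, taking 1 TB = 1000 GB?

142 min = 8520 s
Audio total: 152 + 80 = 232 kbps = 0.232 Mbps.
Total bitrate: 58.172 Mbps.
Per item: 58.172 Mbps × 8520 s = 495,625 Mb = 61,953 MB.
Capacity: 1 TB = 8,000,000 Mb; 16.14 items → 16 complete.

16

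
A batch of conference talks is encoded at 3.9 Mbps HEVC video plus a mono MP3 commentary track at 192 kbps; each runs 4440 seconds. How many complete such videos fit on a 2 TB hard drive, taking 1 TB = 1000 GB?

Audio: 192 kbps = 0.192 Mbps.
Total bitrate: 4.092 Mbps.
Per item: 4.092 Mbps × 4440 s = 18,168 Mb = 2,271 MB.
Capacity: 2 TB = 16,000,000 Mb; 880.65 items → 880 complete.

880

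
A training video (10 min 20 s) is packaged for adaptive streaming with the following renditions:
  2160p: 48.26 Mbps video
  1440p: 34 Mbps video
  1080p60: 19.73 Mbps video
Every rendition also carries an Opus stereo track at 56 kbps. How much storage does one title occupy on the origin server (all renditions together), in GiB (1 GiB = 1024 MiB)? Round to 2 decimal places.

10 min 20 s = 620 s
Audio: 56 kbps = 0.056 Mbps.
Sum of rendition bitrates: (48.26+0.056) + (34+0.056) + (19.73+0.056) = 102.158 Mbps.
× 620 s = 63,338 Mb = 7,917 MB = 7.374 GiB.

7.37 GiB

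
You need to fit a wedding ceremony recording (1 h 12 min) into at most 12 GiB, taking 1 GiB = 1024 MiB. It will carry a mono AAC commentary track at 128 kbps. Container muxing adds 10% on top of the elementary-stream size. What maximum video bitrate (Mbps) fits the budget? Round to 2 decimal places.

Budget: 12 GiB = 103079.2 Mb.
Stream payload after overhead: 103079.2 / 1.10 = 93708.4 Mb.
1 h 12 min = 72 min = 4320 s
Total bitrate budget: 93708.4 Mb / 4320 s = 21.692 Mbps.
Audio: 128 kbps = 0.128 Mbps.
Video: 21.692 − 0.128 = 21.564 Mbps.

21.56 Mbps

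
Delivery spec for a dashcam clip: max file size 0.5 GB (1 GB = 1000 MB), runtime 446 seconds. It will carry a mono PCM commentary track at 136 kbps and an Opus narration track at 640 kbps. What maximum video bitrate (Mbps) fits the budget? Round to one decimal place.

8.2 Mbps

Budget: 0.5 GB = 4000.0 Mb.
Total bitrate budget: 4000.0 Mb / 446 s = 8.969 Mbps.
Audio total: 136 + 640 = 776 kbps = 0.776 Mbps.
Video: 8.969 − 0.776 = 8.193 Mbps.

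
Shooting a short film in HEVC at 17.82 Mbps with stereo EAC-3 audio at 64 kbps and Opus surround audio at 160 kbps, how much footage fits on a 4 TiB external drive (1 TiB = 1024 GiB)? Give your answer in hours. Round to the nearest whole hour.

542 hours

Audio total: 64 + 160 = 224 kbps = 0.224 Mbps.
Total bitrate: 17.82 + 0.224 = 18.044 Mbps.
Capacity: 4 TiB = 35,184,372 Mb.
Recording time: 35,184,372 / 18.044 = 1,949,921 s ≈ 542 hours.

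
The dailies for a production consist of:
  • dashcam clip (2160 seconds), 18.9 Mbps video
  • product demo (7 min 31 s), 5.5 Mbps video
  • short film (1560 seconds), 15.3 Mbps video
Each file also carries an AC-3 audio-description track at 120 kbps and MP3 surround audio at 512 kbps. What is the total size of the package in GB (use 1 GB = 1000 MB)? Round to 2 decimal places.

8.73 GB

Audio total: 120 + 512 = 632 kbps = 0.632 Mbps.
dashcam clip: 19.532 Mbps × 2160 s = 42189.1 Mb
product demo: 6.132 Mbps × 451 s = 2765.5 Mb
short film: 15.932 Mbps × 1560 s = 24853.9 Mb
Total: 69808.6 Mb = 8726.1 MB.
= 8.726 GB.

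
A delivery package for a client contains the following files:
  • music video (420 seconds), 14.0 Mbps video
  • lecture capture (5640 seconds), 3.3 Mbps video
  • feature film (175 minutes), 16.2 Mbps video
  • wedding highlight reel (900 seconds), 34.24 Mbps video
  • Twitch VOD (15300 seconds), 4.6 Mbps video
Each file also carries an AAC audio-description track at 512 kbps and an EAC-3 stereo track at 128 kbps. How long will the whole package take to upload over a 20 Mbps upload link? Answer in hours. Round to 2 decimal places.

4.40 hours

Audio total: 512 + 128 = 640 kbps = 0.640 Mbps.
music video: 14.640 Mbps × 420 s = 6148.8 Mb
lecture capture: 3.940 Mbps × 5640 s = 22221.6 Mb
feature film: 16.840 Mbps × 10500 s = 176820.0 Mb
wedding highlight reel: 34.880 Mbps × 900 s = 31392.0 Mb
Twitch VOD: 5.240 Mbps × 15300 s = 80172.0 Mb
Total: 316754.4 Mb = 39594.3 MB.
At 20 Mbps: 316754.4 / 20 = 15838 s ≈ 4.4 hours.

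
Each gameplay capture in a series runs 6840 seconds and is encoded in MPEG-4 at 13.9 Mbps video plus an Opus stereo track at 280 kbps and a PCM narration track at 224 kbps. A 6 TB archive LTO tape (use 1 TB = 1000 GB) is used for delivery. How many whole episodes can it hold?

Audio total: 280 + 224 = 504 kbps = 0.504 Mbps.
Total bitrate: 14.404 Mbps.
Per item: 14.404 Mbps × 6840 s = 98,523 Mb = 12,315 MB.
Capacity: 6 TB = 48,000,000 Mb; 487.19 items → 487 complete.

487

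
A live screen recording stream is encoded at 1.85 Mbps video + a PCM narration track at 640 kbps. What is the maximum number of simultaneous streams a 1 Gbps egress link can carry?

401

Audio: 640 kbps = 0.640 Mbps.
Per-viewer media rate: 2.490 Mbps.
1 Gbps = 1,000 Mbps; 1,000 / 2.490 = 401.61 → 401 viewers.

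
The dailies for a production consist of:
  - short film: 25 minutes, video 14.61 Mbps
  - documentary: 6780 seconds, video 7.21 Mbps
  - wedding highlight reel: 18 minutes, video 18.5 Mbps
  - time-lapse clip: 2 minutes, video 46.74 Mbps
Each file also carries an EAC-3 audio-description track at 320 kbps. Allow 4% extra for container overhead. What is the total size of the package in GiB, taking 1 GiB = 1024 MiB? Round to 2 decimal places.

Audio: 320 kbps = 0.320 Mbps.
short film: 14.930 Mbps × 1500 s × 1.04 = 23290.8 Mb
documentary: 7.530 Mbps × 6780 s × 1.04 = 53095.5 Mb
wedding highlight reel: 18.820 Mbps × 1080 s × 1.04 = 21138.6 Mb
time-lapse clip: 47.060 Mbps × 120 s × 1.04 = 5873.1 Mb
Total: 103398.0 Mb = 12924.8 MB.
= 12.04 GiB.

12.04 GiB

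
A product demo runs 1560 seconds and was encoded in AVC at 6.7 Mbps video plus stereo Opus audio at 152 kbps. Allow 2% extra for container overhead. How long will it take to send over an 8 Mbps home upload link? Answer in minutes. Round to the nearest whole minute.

Audio: 152 kbps = 0.152 Mbps.
Total bitrate: 6.852 Mbps.
File: 6.852 Mbps × 1560 s = 10689.1 Mb.
With 2% container overhead: ×1.02. → 10902.9 Mb.
At 8 Mbps: 10902.9 / 8 = 1362.9 s ≈ 22.7 minutes.

23 minutes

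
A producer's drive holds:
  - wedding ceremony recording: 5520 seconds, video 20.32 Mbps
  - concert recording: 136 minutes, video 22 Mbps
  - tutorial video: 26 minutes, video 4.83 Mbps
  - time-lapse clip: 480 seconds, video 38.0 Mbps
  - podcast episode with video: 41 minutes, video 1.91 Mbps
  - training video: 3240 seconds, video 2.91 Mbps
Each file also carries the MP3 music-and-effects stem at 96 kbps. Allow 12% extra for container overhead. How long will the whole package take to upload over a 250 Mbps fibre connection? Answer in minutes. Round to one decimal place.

24.9 minutes

Audio: 96 kbps = 0.096 Mbps.
wedding ceremony recording: 20.416 Mbps × 5520 s × 1.12 = 126219.9 Mb
concert recording: 22.096 Mbps × 8160 s × 1.12 = 201939.8 Mb
tutorial video: 4.926 Mbps × 1560 s × 1.12 = 8606.7 Mb
time-lapse clip: 38.096 Mbps × 480 s × 1.12 = 20480.4 Mb
podcast episode with video: 2.006 Mbps × 2460 s × 1.12 = 5526.9 Mb
training video: 3.006 Mbps × 3240 s × 1.12 = 10908.2 Mb
Total: 373681.9 Mb = 46710.2 MB.
At 250 Mbps: 373681.9 / 250 = 1495 s ≈ 24.9 minutes.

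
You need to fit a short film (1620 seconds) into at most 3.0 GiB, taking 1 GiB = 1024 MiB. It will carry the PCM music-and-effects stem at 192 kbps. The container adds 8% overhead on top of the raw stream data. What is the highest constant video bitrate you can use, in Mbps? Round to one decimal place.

Budget: 3.0 GiB = 25769.8 Mb.
Stream payload after overhead: 25769.8 / 1.08 = 23860.9 Mb.
Total bitrate budget: 23860.9 Mb / 1620 s = 14.729 Mbps.
Audio: 192 kbps = 0.192 Mbps.
Video: 14.729 − 0.192 = 14.537 Mbps.

14.5 Mbps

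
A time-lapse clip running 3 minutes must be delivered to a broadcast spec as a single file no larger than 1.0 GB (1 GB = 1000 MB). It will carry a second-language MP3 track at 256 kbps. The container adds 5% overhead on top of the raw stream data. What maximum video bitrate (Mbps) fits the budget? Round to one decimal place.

Budget: 1.0 GB = 8000.0 Mb.
Stream payload after overhead: 8000.0 / 1.05 = 7619.0 Mb.
3 min = 180 s
Total bitrate budget: 7619.0 Mb / 180 s = 42.328 Mbps.
Audio: 256 kbps = 0.256 Mbps.
Video: 42.328 − 0.256 = 42.072 Mbps.

42.1 Mbps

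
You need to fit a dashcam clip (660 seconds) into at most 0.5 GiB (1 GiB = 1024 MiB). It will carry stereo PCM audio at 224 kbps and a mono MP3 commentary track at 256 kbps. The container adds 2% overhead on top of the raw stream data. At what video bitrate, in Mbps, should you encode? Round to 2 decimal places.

Budget: 0.5 GiB = 4295.0 Mb.
Stream payload after overhead: 4295.0 / 1.02 = 4210.8 Mb.
Total bitrate budget: 4210.8 Mb / 660 s = 6.380 Mbps.
Audio total: 224 + 256 = 480 kbps = 0.480 Mbps.
Video: 6.380 − 0.480 = 5.900 Mbps.

5.90 Mbps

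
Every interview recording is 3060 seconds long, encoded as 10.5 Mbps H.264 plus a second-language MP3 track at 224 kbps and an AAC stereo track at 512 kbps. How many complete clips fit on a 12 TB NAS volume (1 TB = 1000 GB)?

2792

Audio total: 224 + 512 = 736 kbps = 0.736 Mbps.
Total bitrate: 11.236 Mbps.
Per item: 11.236 Mbps × 3060 s = 34,382 Mb = 4,298 MB.
Capacity: 12 TB = 96,000,000 Mb; 2792.15 items → 2792 complete.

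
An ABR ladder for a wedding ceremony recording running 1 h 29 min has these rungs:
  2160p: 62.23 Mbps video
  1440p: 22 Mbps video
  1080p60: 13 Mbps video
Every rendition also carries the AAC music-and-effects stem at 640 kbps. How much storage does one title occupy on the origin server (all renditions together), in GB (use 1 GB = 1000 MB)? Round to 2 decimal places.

1 h 29 min = 89 min = 5340 s
Audio: 640 kbps = 0.640 Mbps.
Sum of rendition bitrates: (62.23+0.640) + (22+0.640) + (13+0.640) = 99.150 Mbps.
× 5340 s = 529,461 Mb = 66,183 MB = 66.18 GB.

66.18 GB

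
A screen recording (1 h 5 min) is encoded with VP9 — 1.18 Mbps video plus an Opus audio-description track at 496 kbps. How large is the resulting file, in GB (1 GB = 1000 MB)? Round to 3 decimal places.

0.817 GB

1 h 5 min = 65 min = 3900 s
Audio: 496 kbps = 0.496 Mbps.
Total bitrate: 1.18 + 0.496 = 1.676 Mbps.
Stream data: 1.676 Mbps × 3900 s = 6536.4 Mb.
6,536 Mb ÷ 8 = 817.0 MB → 0.8171 GB.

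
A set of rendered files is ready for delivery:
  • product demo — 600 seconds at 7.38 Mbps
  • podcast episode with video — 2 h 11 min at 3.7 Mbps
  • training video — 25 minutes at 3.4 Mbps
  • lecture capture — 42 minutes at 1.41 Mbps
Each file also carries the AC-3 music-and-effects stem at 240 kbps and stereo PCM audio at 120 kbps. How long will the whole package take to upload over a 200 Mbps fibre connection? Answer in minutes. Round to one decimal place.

Audio total: 240 + 120 = 360 kbps = 0.360 Mbps.
product demo: 7.740 Mbps × 600 s = 4644.0 Mb
podcast episode with video: 4.060 Mbps × 7860 s = 31911.6 Mb
training video: 3.760 Mbps × 1500 s = 5640.0 Mb
lecture capture: 1.770 Mbps × 2520 s = 4460.4 Mb
Total: 46656.0 Mb = 5832.0 MB.
At 200 Mbps: 46656.0 / 200 = 233 s ≈ 3.89 minutes.

3.9 minutes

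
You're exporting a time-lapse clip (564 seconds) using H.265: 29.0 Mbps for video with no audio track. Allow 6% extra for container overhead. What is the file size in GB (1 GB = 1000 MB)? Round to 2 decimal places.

Total bitrate: 29.0 Mbps.
Stream data: 29.000 Mbps × 564 s = 16356.0 Mb.
With 6% container overhead: ×1.06.
17,337 Mb ÷ 8 = 2,167 MB → 2.167 GB.

2.17 GB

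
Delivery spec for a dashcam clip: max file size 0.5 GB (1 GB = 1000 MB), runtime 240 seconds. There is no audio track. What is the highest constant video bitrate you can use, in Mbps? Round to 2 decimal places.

16.67 Mbps

Budget: 0.5 GB = 4000.0 Mb.
Total bitrate budget: 4000.0 Mb / 240 s = 16.667 Mbps.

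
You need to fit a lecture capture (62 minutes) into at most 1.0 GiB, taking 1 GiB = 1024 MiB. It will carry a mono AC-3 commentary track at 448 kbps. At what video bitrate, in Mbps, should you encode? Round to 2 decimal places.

Budget: 1.0 GiB = 8589.9 Mb.
62 min = 3720 s
Total bitrate budget: 8589.9 Mb / 3720 s = 2.309 Mbps.
Audio: 448 kbps = 0.448 Mbps.
Video: 2.309 − 0.448 = 1.861 Mbps.

1.86 Mbps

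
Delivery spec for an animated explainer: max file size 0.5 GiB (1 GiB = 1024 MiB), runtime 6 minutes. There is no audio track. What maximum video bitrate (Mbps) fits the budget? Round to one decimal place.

11.9 Mbps

Budget: 0.5 GiB = 4295.0 Mb.
6 min = 360 s
Total bitrate budget: 4295.0 Mb / 360 s = 11.930 Mbps.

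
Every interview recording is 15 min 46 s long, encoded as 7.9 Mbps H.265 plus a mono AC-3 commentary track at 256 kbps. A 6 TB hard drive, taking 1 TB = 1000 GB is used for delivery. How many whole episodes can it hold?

6221

15 min 46 s = 946 s
Audio: 256 kbps = 0.256 Mbps.
Total bitrate: 8.156 Mbps.
Per item: 8.156 Mbps × 946 s = 7,716 Mb = 964.4 MB.
Capacity: 6 TB = 48,000,000 Mb; 6221.18 items → 6221 complete.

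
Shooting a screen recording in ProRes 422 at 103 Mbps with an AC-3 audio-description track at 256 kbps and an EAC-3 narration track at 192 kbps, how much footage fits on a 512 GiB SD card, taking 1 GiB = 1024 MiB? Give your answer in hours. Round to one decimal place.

Audio total: 256 + 192 = 448 kbps = 0.448 Mbps.
Total bitrate: 103 + 0.448 = 103.448 Mbps.
Capacity: 512 GiB = 4,398,047 Mb.
Recording time: 4,398,047 / 103.448 = 42,515 s ≈ 11.8 hours.

11.8 hours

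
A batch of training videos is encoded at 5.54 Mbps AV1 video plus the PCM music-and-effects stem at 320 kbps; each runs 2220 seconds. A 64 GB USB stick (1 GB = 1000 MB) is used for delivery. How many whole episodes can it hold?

Audio: 320 kbps = 0.320 Mbps.
Total bitrate: 5.860 Mbps.
Per item: 5.860 Mbps × 2220 s = 13,009 Mb = 1,626 MB.
Capacity: 64 GB = 512,000 Mb; 39.36 items → 39 complete.

39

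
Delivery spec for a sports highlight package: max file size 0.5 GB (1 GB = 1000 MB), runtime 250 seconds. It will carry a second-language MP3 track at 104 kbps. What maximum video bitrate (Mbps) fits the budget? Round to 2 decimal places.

15.90 Mbps

Budget: 0.5 GB = 4000.0 Mb.
Total bitrate budget: 4000.0 Mb / 250 s = 16.000 Mbps.
Audio: 104 kbps = 0.104 Mbps.
Video: 16.000 − 0.104 = 15.896 Mbps.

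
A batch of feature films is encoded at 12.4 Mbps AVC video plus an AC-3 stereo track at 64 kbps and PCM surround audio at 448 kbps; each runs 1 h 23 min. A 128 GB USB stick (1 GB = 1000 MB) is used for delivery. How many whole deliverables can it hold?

1 h 23 min = 83 min = 4980 s
Audio total: 64 + 448 = 512 kbps = 0.512 Mbps.
Total bitrate: 12.912 Mbps.
Per item: 12.912 Mbps × 4980 s = 64,302 Mb = 8,038 MB.
Capacity: 128 GB = 1,024,000 Mb; 15.92 items → 15 complete.

15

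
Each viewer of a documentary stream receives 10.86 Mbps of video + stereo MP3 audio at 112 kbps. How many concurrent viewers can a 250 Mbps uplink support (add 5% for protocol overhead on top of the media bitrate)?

Audio: 112 kbps = 0.112 Mbps.
Per-viewer media rate: 10.972 Mbps.
On the wire with 5% overhead: 11.521 Mbps.
250 Mbps = 250.0 Mbps; 250.0 / 11.521 = 21.70 → 21 viewers.

21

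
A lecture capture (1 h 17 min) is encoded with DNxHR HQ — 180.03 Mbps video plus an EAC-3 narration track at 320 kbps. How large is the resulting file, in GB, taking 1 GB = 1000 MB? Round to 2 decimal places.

104.15 GB

1 h 17 min = 77 min = 4620 s
Audio: 320 kbps = 0.320 Mbps.
Total bitrate: 180.03 + 0.320 = 180.350 Mbps.
Stream data: 180.350 Mbps × 4620 s = 833217.0 Mb.
833,217 Mb ÷ 8 = 104,152 MB → 104.2 GB.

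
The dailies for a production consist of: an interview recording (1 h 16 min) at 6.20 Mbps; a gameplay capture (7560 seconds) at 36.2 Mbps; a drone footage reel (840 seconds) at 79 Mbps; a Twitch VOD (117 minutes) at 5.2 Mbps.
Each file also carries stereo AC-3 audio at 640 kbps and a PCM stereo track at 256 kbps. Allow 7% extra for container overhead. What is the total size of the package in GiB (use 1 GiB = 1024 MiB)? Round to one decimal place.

52.7 GiB

Audio total: 640 + 256 = 896 kbps = 0.896 Mbps.
interview recording: 7.096 Mbps × 4560 s × 1.07 = 34622.8 Mb
gameplay capture: 37.096 Mbps × 7560 s × 1.07 = 300077.0 Mb
drone footage reel: 79.896 Mbps × 840 s × 1.07 = 71810.5 Mb
Twitch VOD: 6.096 Mbps × 7020 s × 1.07 = 45789.5 Mb
Total: 452299.8 Mb = 56537.5 MB.
= 52.65 GiB.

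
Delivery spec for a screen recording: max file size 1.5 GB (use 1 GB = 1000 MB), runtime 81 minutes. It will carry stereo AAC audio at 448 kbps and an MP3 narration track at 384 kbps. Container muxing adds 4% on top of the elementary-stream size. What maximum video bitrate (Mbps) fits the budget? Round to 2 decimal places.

Budget: 1.5 GB = 12000.0 Mb.
Stream payload after overhead: 12000.0 / 1.04 = 11538.5 Mb.
81 min = 4860 s
Total bitrate budget: 11538.5 Mb / 4860 s = 2.374 Mbps.
Audio total: 448 + 384 = 832 kbps = 0.832 Mbps.
Video: 2.374 − 0.832 = 1.542 Mbps.

1.54 Mbps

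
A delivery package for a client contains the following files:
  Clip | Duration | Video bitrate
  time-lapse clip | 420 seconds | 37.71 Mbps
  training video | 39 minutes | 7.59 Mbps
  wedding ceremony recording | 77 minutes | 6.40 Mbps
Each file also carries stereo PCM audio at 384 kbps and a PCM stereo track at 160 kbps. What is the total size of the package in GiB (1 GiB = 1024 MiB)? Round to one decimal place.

Audio total: 384 + 160 = 544 kbps = 0.544 Mbps.
time-lapse clip: 38.254 Mbps × 420 s = 16066.7 Mb
training video: 8.134 Mbps × 2340 s = 19033.6 Mb
wedding ceremony recording: 6.944 Mbps × 4620 s = 32081.3 Mb
Total: 67181.5 Mb = 8397.7 MB.
= 7.821 GiB.

7.8 GiB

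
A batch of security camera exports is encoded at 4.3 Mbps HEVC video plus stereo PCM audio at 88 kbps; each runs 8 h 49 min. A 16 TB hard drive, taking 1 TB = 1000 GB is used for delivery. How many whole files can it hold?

919

8 h 49 min = 529 min = 31740 s
Audio: 88 kbps = 0.088 Mbps.
Total bitrate: 4.388 Mbps.
Per item: 4.388 Mbps × 31740 s = 139,275 Mb = 17,409 MB.
Capacity: 16 TB = 128,000,000 Mb; 919.04 items → 919 complete.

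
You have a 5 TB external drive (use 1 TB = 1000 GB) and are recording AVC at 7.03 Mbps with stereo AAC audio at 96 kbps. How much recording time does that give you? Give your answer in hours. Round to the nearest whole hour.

1559 hours

Audio: 96 kbps = 0.096 Mbps.
Total bitrate: 7.03 + 0.096 = 7.126 Mbps.
Capacity: 5 TB = 40,000,000 Mb.
Recording time: 40,000,000 / 7.126 = 5,613,247 s ≈ 1,559 hours.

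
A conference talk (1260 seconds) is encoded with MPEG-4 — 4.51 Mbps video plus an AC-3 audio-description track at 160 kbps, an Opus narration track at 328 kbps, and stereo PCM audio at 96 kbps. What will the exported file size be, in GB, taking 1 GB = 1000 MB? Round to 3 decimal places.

Audio total: 160 + 328 + 96 = 584 kbps = 0.584 Mbps.
Total bitrate: 4.51 + 0.584 = 5.094 Mbps.
Stream data: 5.094 Mbps × 1260 s = 6418.4 Mb.
6,418 Mb ÷ 8 = 802.3 MB → 0.8023 GB.

0.802 GB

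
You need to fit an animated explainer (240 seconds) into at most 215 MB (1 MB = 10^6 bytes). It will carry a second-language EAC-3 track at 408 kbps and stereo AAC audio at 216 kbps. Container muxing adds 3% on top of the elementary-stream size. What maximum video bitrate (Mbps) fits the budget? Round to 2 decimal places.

6.33 Mbps

Budget: 215 MB = 1720.0 Mb.
Stream payload after overhead: 1720.0 / 1.03 = 1669.9 Mb.
Total bitrate budget: 1669.9 Mb / 240 s = 6.958 Mbps.
Audio total: 408 + 216 = 624 kbps = 0.624 Mbps.
Video: 6.958 − 0.624 = 6.334 Mbps.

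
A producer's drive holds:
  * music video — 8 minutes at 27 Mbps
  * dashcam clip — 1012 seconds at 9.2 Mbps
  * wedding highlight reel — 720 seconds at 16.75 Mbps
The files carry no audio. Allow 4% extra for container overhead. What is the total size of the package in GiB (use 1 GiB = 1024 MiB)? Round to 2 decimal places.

music video: 27.000 Mbps × 480 s × 1.04 = 13478.4 Mb
dashcam clip: 9.200 Mbps × 1012 s × 1.04 = 9682.8 Mb
wedding highlight reel: 16.750 Mbps × 720 s × 1.04 = 12542.4 Mb
Total: 35703.6 Mb = 4463.0 MB.
= 4.156 GiB.

4.16 GiB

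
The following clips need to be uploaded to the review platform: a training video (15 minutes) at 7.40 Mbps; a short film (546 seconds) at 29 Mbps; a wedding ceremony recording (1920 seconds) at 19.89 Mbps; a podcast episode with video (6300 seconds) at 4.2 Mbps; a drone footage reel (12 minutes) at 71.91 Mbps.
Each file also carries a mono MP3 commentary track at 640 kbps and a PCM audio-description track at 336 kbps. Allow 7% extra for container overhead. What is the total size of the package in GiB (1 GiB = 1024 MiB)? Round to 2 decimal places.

Audio total: 640 + 336 = 976 kbps = 0.976 Mbps.
training video: 8.376 Mbps × 900 s × 1.07 = 8066.1 Mb
short film: 29.976 Mbps × 546 s × 1.07 = 17512.6 Mb
wedding ceremony recording: 20.866 Mbps × 1920 s × 1.07 = 42867.1 Mb
podcast episode with video: 5.176 Mbps × 6300 s × 1.07 = 34891.4 Mb
drone footage reel: 72.886 Mbps × 720 s × 1.07 = 56151.4 Mb
Total: 159488.6 Mb = 19936.1 MB.
= 18.57 GiB.

18.57 GiB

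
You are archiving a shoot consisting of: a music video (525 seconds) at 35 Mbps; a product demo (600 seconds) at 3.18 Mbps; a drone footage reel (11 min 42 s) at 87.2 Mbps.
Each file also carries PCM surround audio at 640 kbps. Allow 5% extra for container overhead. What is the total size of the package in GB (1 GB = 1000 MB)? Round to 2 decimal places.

10.85 GB

Audio: 640 kbps = 0.640 Mbps.
music video: 35.640 Mbps × 525 s × 1.05 = 19646.5 Mb
product demo: 3.820 Mbps × 600 s × 1.05 = 2406.6 Mb
drone footage reel: 87.840 Mbps × 702 s × 1.05 = 64746.9 Mb
Total: 86800.0 Mb = 10850.0 MB.
= 10.85 GB.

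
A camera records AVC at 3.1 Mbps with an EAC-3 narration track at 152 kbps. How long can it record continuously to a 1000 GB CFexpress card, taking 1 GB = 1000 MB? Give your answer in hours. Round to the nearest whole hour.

Audio: 152 kbps = 0.152 Mbps.
Total bitrate: 3.1 + 0.152 = 3.252 Mbps.
Capacity: 1000 GB = 8,000,000 Mb.
Recording time: 8,000,000 / 3.252 = 2,460,025 s ≈ 683 hours.

683 hours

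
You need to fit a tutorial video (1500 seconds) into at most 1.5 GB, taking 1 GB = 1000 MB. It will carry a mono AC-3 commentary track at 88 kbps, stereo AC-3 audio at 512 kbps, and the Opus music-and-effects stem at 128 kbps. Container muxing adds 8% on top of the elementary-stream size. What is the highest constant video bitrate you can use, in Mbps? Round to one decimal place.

Budget: 1.5 GB = 12000.0 Mb.
Stream payload after overhead: 12000.0 / 1.08 = 11111.1 Mb.
Total bitrate budget: 11111.1 Mb / 1500 s = 7.407 Mbps.
Audio total: 88 + 512 + 128 = 728 kbps = 0.728 Mbps.
Video: 7.407 − 0.728 = 6.679 Mbps.

6.7 Mbps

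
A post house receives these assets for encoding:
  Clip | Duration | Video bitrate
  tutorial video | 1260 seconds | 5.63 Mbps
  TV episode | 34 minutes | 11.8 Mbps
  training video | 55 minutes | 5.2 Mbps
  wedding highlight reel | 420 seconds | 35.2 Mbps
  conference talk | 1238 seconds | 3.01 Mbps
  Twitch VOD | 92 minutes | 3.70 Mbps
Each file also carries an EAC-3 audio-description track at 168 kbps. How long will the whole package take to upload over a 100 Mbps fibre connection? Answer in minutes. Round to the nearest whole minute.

Audio: 168 kbps = 0.168 Mbps.
tutorial video: 5.798 Mbps × 1260 s = 7305.5 Mb
TV episode: 11.968 Mbps × 2040 s = 24414.7 Mb
training video: 5.368 Mbps × 3300 s = 17714.4 Mb
wedding highlight reel: 35.368 Mbps × 420 s = 14854.6 Mb
conference talk: 3.178 Mbps × 1238 s = 3934.4 Mb
Twitch VOD: 3.868 Mbps × 5520 s = 21351.4 Mb
Total: 89574.9 Mb = 11196.9 MB.
At 100 Mbps: 89574.9 / 100 = 896 s ≈ 14.9 minutes.

15 minutes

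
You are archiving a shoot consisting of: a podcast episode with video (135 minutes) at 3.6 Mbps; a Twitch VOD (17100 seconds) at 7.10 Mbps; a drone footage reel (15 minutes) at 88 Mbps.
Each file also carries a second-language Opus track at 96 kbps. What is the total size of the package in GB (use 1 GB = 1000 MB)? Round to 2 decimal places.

Audio: 96 kbps = 0.096 Mbps.
podcast episode with video: 3.696 Mbps × 8100 s = 29937.6 Mb
Twitch VOD: 7.196 Mbps × 17100 s = 123051.6 Mb
drone footage reel: 88.096 Mbps × 900 s = 79286.4 Mb
Total: 232275.6 Mb = 29034.5 MB.
= 29.03 GB.

29.03 GB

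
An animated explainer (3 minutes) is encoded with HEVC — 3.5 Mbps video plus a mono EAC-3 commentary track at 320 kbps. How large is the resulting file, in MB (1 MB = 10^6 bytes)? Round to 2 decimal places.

85.95 MB

3 min = 180 s
Audio: 320 kbps = 0.320 Mbps.
Total bitrate: 3.5 + 0.320 = 3.820 Mbps.
Stream data: 3.820 Mbps × 180 s = 687.6 Mb.
687.6 Mb ÷ 8 = 85.95 MB → 85.95 MB.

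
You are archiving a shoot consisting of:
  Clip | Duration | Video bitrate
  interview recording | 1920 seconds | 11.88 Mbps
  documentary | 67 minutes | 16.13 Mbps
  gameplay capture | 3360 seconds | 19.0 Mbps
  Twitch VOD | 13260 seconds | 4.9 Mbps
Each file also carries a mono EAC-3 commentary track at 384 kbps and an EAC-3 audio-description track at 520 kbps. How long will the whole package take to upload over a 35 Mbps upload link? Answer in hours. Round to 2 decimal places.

1.88 hours

Audio total: 384 + 520 = 904 kbps = 0.904 Mbps.
interview recording: 12.784 Mbps × 1920 s = 24545.3 Mb
documentary: 17.034 Mbps × 4020 s = 68476.7 Mb
gameplay capture: 19.904 Mbps × 3360 s = 66877.4 Mb
Twitch VOD: 5.804 Mbps × 13260 s = 76961.0 Mb
Total: 236860.4 Mb = 29607.6 MB.
At 35 Mbps: 236860.4 / 35 = 6767 s ≈ 1.88 hours.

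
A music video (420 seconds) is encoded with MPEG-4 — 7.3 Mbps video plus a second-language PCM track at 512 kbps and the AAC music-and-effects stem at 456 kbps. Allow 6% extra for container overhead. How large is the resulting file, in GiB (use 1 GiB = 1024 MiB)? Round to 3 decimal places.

Audio total: 512 + 456 = 968 kbps = 0.968 Mbps.
Total bitrate: 7.3 + 0.968 = 8.268 Mbps.
Stream data: 8.268 Mbps × 420 s = 3472.6 Mb.
With 6% container overhead: ×1.06.
3,681 Mb = 460,114,200 bytes ÷ 1,073,741,824 = 0.4285 GiB.

0.429 GiB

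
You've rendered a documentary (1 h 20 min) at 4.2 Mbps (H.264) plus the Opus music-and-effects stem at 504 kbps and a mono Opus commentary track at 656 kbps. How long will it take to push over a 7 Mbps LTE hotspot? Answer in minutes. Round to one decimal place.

1 h 20 min = 80 min = 4800 s
Audio total: 504 + 656 = 1160 kbps = 1.160 Mbps.
Total bitrate: 5.360 Mbps.
File: 5.360 Mbps × 4800 s = 25728.0 Mb.
At 7 Mbps: 25728.0 / 7 = 3675.4 s ≈ 61.3 minutes.

61.3 minutes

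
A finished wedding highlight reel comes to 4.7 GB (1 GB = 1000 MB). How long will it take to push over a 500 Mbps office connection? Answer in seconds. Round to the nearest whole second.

File: 4.7 GB = 37600.0 Mb.
At 500 Mbps: 37600.0 / 500 = 75.2 s ≈ 75.2 seconds.

75 seconds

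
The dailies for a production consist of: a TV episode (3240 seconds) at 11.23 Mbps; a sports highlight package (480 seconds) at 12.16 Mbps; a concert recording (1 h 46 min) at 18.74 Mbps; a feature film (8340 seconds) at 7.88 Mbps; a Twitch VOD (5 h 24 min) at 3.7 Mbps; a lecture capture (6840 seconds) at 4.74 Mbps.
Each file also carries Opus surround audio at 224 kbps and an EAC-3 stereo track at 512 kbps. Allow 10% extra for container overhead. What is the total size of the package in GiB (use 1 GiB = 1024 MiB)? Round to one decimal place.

46.7 GiB

Audio total: 224 + 512 = 736 kbps = 0.736 Mbps.
TV episode: 11.966 Mbps × 3240 s × 1.10 = 42646.8 Mb
sports highlight package: 12.896 Mbps × 480 s × 1.10 = 6809.1 Mb
concert recording: 19.476 Mbps × 6360 s × 1.10 = 136254.1 Mb
feature film: 8.616 Mbps × 8340 s × 1.10 = 79043.2 Mb
Twitch VOD: 4.436 Mbps × 19440 s × 1.10 = 94859.4 Mb
lecture capture: 5.476 Mbps × 6840 s × 1.10 = 41201.4 Mb
Total: 400814.0 Mb = 50101.8 MB.
= 46.66 GiB.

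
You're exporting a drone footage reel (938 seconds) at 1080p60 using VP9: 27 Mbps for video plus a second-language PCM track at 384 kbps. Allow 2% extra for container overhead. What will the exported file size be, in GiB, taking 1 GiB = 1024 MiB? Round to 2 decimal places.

Audio: 384 kbps = 0.384 Mbps.
Total bitrate: 27 + 0.384 = 27.384 Mbps.
Stream data: 27.384 Mbps × 938 s = 25686.2 Mb.
With 2% container overhead: ×1.02.
26,200 Mb = 3,274,989,480 bytes ÷ 1,073,741,824 = 3.050 GiB.

3.05 GiB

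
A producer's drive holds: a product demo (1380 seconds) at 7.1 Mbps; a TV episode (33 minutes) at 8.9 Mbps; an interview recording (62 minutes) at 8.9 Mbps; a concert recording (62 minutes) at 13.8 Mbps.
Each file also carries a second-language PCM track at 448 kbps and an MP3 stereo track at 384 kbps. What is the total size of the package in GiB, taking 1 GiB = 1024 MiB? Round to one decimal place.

Audio total: 448 + 384 = 832 kbps = 0.832 Mbps.
product demo: 7.932 Mbps × 1380 s = 10946.2 Mb
TV episode: 9.732 Mbps × 1980 s = 19269.4 Mb
interview recording: 9.732 Mbps × 3720 s = 36203.0 Mb
concert recording: 14.632 Mbps × 3720 s = 54431.0 Mb
Total: 120849.6 Mb = 15106.2 MB.
= 14.07 GiB.

14.1 GiB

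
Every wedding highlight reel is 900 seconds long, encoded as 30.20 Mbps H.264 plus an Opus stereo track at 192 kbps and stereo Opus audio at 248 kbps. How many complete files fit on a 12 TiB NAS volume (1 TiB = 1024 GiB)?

3827

Audio total: 192 + 248 = 440 kbps = 0.440 Mbps.
Total bitrate: 30.640 Mbps.
Per item: 30.640 Mbps × 900 s = 27,576 Mb = 3,447 MB.
Capacity: 12 TiB = 105,553,116 Mb; 3827.72 items → 3827 complete.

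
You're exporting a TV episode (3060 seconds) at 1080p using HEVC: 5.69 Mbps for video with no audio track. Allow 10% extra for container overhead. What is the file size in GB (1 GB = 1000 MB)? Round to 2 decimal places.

2.39 GB

Total bitrate: 5.69 Mbps.
Stream data: 5.690 Mbps × 3060 s = 17411.4 Mb.
With 10% container overhead: ×1.10.
19,153 Mb ÷ 8 = 2,394 MB → 2.394 GB.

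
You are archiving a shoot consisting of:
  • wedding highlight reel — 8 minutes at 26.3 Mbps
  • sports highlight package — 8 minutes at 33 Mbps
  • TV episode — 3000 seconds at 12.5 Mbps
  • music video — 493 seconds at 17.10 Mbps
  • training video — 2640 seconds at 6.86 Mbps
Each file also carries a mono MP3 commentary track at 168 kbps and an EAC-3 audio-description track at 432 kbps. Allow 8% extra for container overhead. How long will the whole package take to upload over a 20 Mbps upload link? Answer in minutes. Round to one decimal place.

87.1 minutes

Audio total: 168 + 432 = 600 kbps = 0.600 Mbps.
wedding highlight reel: 26.900 Mbps × 480 s × 1.08 = 13945.0 Mb
sports highlight package: 33.600 Mbps × 480 s × 1.08 = 17418.2 Mb
TV episode: 13.100 Mbps × 3000 s × 1.08 = 42444.0 Mb
music video: 17.700 Mbps × 493 s × 1.08 = 9424.2 Mb
training video: 7.460 Mbps × 2640 s × 1.08 = 21270.0 Mb
Total: 104501.3 Mb = 13062.7 MB.
At 20 Mbps: 104501.3 / 20 = 5225 s ≈ 87.1 minutes.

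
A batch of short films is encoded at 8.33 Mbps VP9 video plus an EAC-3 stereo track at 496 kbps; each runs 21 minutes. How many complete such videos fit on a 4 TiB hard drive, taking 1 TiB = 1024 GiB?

3163

21 min = 1260 s
Audio: 496 kbps = 0.496 Mbps.
Total bitrate: 8.826 Mbps.
Per item: 8.826 Mbps × 1260 s = 11,121 Mb = 1,390 MB.
Capacity: 4 TiB = 35,184,372 Mb; 3163.85 items → 3163 complete.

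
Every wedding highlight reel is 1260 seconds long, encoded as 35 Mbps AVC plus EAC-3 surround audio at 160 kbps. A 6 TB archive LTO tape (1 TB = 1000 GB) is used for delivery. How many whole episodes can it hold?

1083

Audio: 160 kbps = 0.160 Mbps.
Total bitrate: 35.160 Mbps.
Per item: 35.160 Mbps × 1260 s = 44,302 Mb = 5,538 MB.
Capacity: 6 TB = 48,000,000 Mb; 1083.48 items → 1083 complete.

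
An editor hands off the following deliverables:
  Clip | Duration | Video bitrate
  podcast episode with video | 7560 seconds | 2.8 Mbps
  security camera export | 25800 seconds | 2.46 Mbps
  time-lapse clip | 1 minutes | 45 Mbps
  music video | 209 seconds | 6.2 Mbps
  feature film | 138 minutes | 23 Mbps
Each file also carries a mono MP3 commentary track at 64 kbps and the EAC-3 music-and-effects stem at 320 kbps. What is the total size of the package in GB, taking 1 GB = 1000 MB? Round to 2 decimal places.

Audio total: 64 + 320 = 384 kbps = 0.384 Mbps.
podcast episode with video: 3.184 Mbps × 7560 s = 24071.0 Mb
security camera export: 2.844 Mbps × 25800 s = 73375.2 Mb
time-lapse clip: 45.384 Mbps × 60 s = 2723.0 Mb
music video: 6.584 Mbps × 209 s = 1376.1 Mb
feature film: 23.384 Mbps × 8280 s = 193619.5 Mb
Total: 295164.9 Mb = 36895.6 MB.
= 36.90 GB.

36.90 GB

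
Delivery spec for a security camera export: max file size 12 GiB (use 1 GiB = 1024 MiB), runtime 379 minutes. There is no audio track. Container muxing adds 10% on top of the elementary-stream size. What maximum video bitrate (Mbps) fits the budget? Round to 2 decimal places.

Budget: 12 GiB = 103079.2 Mb.
Stream payload after overhead: 103079.2 / 1.10 = 93708.4 Mb.
379 min = 22740 s
Total bitrate budget: 93708.4 Mb / 22740 s = 4.121 Mbps.

4.12 Mbps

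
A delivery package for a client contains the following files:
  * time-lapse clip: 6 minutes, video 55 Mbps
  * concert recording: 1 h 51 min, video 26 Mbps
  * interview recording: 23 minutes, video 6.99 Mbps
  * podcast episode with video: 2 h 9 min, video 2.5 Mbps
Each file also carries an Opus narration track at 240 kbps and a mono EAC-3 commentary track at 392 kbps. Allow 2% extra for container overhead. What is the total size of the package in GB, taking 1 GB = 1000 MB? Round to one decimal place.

Audio total: 240 + 392 = 632 kbps = 0.632 Mbps.
time-lapse clip: 55.632 Mbps × 360 s × 1.02 = 20428.1 Mb
concert recording: 26.632 Mbps × 6660 s × 1.02 = 180916.5 Mb
interview recording: 7.622 Mbps × 1380 s × 1.02 = 10728.7 Mb
podcast episode with video: 3.132 Mbps × 7740 s × 1.02 = 24726.5 Mb
Total: 236799.8 Mb = 29600.0 MB.
= 29.60 GB.

29.6 GB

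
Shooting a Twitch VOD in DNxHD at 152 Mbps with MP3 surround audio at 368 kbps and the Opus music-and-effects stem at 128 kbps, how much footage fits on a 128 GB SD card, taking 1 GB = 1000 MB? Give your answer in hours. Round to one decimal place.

1.9 hours

Audio total: 368 + 128 = 496 kbps = 0.496 Mbps.
Total bitrate: 152 + 0.496 = 152.496 Mbps.
Capacity: 128 GB = 1,024,000 Mb.
Recording time: 1,024,000 / 152.496 = 6,715 s ≈ 1.87 hours.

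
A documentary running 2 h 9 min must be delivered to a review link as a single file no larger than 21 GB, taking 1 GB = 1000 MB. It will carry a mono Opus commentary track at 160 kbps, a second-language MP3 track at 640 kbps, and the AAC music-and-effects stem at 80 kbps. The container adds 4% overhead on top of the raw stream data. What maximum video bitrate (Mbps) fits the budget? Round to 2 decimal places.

Budget: 21 GB = 168000.0 Mb.
Stream payload after overhead: 168000.0 / 1.04 = 161538.5 Mb.
2 h 9 min = 129 min = 7740 s
Total bitrate budget: 161538.5 Mb / 7740 s = 20.871 Mbps.
Audio total: 160 + 640 + 80 = 880 kbps = 0.880 Mbps.
Video: 20.871 − 0.880 = 19.991 Mbps.

19.99 Mbps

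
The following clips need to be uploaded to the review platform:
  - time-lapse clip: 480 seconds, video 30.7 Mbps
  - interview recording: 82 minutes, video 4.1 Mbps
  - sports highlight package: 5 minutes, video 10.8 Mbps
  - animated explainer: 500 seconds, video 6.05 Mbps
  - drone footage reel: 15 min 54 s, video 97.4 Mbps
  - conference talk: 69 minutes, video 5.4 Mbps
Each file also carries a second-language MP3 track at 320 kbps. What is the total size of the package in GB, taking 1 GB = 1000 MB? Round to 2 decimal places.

Audio: 320 kbps = 0.320 Mbps.
time-lapse clip: 31.020 Mbps × 480 s = 14889.6 Mb
interview recording: 4.420 Mbps × 4920 s = 21746.4 Mb
sports highlight package: 11.120 Mbps × 300 s = 3336.0 Mb
animated explainer: 6.370 Mbps × 500 s = 3185.0 Mb
drone footage reel: 97.720 Mbps × 954 s = 93224.9 Mb
conference talk: 5.720 Mbps × 4140 s = 23680.8 Mb
Total: 160062.7 Mb = 20007.8 MB.
= 20.01 GB.

20.01 GB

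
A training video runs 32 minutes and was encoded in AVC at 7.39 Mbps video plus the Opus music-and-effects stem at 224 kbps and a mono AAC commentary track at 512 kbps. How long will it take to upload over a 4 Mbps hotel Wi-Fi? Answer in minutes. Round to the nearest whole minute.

65 minutes

32 min = 1920 s
Audio total: 224 + 512 = 736 kbps = 0.736 Mbps.
Total bitrate: 8.126 Mbps.
File: 8.126 Mbps × 1920 s = 15601.9 Mb.
At 4 Mbps: 15601.9 / 4 = 3900.5 s ≈ 65 minutes.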